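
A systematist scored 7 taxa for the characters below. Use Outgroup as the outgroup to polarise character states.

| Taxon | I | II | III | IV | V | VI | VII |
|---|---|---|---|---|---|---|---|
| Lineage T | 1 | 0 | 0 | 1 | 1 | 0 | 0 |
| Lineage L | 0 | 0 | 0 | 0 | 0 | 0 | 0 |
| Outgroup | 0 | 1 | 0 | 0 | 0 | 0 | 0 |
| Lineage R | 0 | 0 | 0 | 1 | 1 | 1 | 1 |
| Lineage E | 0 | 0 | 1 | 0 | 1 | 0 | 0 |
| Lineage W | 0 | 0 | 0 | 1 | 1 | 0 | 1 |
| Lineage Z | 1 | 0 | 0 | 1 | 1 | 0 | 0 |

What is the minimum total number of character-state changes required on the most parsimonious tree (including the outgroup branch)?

Character polarity is set by the outgroup: the derived state is whichever differs from the outgroup's state, so for II the derived state is '0', and for the remaining characters it is '1'.
I (derived state '1') is shared by Lineage T and Lineage Z — a synapomorphy uniting that clade.
All ingroup taxa share the derived state '0' for II; it defines the ingroup but does not resolve relationships within it.
III (derived state '1') is unique to Lineage E (autapomorphy; uninformative for grouping).
Only Lineage R, Lineage T, Lineage W, and Lineage Z show the derived state '1' for IV, supporting them as a clade.
Only Lineage E, Lineage R, Lineage T, Lineage W, and Lineage Z show the derived state '1' for V, supporting them as a clade.
VI (derived state '1') is unique to Lineage R (autapomorphy; uninformative for grouping).
Only Lineage R and Lineage W show the derived state '1' for VII, supporting them as a clade.
Most parsimonious ingroup topology: ((Lineage E,((Lineage T,Lineage Z),(Lineage R,Lineage W))),Lineage L).
Changes per character on this tree: I: 1; II: 1; III: 1; IV: 1; V: 1; VI: 1; VII: 1.
Total = 7.

7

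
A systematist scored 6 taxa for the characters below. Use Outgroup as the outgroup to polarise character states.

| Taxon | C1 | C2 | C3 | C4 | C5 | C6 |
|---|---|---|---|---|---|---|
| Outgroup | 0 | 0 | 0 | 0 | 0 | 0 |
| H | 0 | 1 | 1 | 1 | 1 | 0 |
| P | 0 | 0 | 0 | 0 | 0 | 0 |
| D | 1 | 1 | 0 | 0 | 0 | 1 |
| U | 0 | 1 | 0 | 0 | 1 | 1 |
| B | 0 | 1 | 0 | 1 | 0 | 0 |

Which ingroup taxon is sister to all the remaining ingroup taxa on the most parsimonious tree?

The outgroup has state '0' for every character, so '1' is the derived state throughout.
C1: derived state '1' in D only — an autapomorphy, so it tells us nothing about relationships among taxa.
Only B, D, H, and U show the derived state '1' for C2, supporting them as a clade.
C3 (derived state '1') is unique to H (autapomorphy; uninformative for grouping).
C4: derived state '1' in B and H only — synapomorphy for {B, H}.
C5 groups H and U, which is incompatible with the clades supported by the remaining characters; treating it as convergent (homoplasy) costs fewer steps than any alternative tree.
C6 (derived state '1') is shared by D and U — a synapomorphy uniting that clade.
Most parsimonious ingroup topology: (((H,B),(D,U)),P).
P is sister to the clade containing all other ingroup taxa, so it is the earliest-diverging (most basal) ingroup lineage.

P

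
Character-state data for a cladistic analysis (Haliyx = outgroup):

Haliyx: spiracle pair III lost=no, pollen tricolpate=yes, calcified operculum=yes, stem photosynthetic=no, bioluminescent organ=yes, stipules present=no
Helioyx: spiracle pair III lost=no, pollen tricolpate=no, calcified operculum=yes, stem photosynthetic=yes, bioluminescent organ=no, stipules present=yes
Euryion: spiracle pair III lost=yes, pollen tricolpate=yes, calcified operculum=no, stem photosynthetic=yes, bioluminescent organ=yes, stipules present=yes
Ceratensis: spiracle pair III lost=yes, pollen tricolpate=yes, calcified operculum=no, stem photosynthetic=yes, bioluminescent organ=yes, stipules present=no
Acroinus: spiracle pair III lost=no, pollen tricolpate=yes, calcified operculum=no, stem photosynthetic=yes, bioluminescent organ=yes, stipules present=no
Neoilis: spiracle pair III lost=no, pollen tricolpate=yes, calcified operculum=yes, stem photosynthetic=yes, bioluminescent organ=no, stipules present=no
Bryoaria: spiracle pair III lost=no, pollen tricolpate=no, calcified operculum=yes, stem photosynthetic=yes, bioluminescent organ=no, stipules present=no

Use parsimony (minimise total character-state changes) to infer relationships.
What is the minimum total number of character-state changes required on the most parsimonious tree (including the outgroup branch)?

Character polarity is set by the outgroup: the derived state is whichever differs from the outgroup's state, so for pollen tricolpate, calcified operculum, bioluminescent organ the derived state is 'no', and for the remaining characters it is 'yes'.
spiracle pair III lost (derived state 'yes') is shared by Ceratensis and Euryion — a synapomorphy uniting that clade.
pollen tricolpate: derived state 'no' in Bryoaria and Helioyx only — synapomorphy for {Bryoaria, Helioyx}.
Only Acroinus, Ceratensis, and Euryion show the derived state 'no' for calcified operculum, supporting them as a clade.
stem photosynthetic (derived state 'yes') is shared by all ingroup taxa — unites the whole ingroup.
bioluminescent organ (derived state 'no') is shared by Bryoaria, Helioyx, and Neoilis — a synapomorphy uniting that clade.
stipules present groups Euryion and Helioyx, which is incompatible with the clades supported by the remaining characters; treating it as convergent (homoplasy) costs fewer steps than any alternative tree.
Most parsimonious ingroup topology: (((Helioyx,Bryoaria),Neoilis),((Euryion,Ceratensis),Acroinus)).
Changes per character on this tree: spiracle pair III lost: 1; pollen tricolpate: 1; calcified operculum: 1; stem photosynthetic: 1; bioluminescent organ: 1; stipules present: 2.
Total = 7.

7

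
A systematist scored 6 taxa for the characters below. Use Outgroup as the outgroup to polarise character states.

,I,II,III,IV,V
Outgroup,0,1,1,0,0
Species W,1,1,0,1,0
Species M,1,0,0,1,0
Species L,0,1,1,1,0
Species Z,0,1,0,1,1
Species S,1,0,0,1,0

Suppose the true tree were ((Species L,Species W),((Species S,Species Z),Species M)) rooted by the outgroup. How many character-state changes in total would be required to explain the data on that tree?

9

Map each character onto ((Species L,Species W),((Species S,Species Z),Species M)) (rooted by Outgroup) and count the minimum state changes it requires (Fitch parsimony):
I: 3; II: 2; III: 2; IV: 1; V: 1.
Total tree length = 9.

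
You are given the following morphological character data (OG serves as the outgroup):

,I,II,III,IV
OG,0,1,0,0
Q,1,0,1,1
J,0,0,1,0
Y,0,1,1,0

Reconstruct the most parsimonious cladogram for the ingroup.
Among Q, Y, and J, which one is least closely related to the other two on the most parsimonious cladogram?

Y

Character polarity is set by the outgroup: the derived state is whichever differs from the outgroup's state, so for II the derived state is '0', and for the remaining characters it is '1'.
I: derived state '1' in Q only — an autapomorphy, so it tells us nothing about relationships among taxa.
Only J and Q show the derived state '0' for II, supporting them as a clade.
All ingroup taxa share the derived state '1' for III; it defines the ingroup but does not resolve relationships within it.
IV (derived state '1') is unique to Q (autapomorphy; uninformative for grouping).
Most parsimonious ingroup topology: ((Q,J),Y).
Q and J share a more recent common ancestor with each other than either does with Y, so Y is the least closely related of the three.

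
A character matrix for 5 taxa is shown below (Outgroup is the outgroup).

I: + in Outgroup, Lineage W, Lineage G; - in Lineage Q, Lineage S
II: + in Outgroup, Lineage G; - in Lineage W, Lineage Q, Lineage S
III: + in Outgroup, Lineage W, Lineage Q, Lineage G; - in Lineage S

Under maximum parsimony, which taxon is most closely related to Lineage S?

The outgroup has state '+' for every character, so '-' is the derived state throughout.
Only Lineage Q and Lineage S show the derived state '-' for I, supporting them as a clade.
II (derived state '-') is shared by Lineage Q, Lineage S, and Lineage W — a synapomorphy uniting that clade.
III (derived state '-') is unique to Lineage S (autapomorphy; uninformative for grouping).
Most parsimonious ingroup topology: ((Lineage W,(Lineage Q,Lineage S)),Lineage G).
Lineage S and Lineage Q form a cherry on this tree, so they are sister taxa.

Lineage Q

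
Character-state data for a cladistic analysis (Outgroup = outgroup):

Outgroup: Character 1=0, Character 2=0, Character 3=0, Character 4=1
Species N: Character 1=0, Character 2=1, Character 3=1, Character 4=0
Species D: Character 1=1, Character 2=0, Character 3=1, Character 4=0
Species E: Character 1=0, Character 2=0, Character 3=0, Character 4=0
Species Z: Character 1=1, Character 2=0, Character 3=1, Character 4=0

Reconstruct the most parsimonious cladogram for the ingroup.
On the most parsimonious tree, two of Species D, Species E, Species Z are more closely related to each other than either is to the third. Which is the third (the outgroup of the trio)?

Species E

Character polarity is set by the outgroup: the derived state is whichever differs from the outgroup's state, so for Character 4 the derived state is '0', and for the remaining characters it is '1'.
Character 1 (derived state '1') is shared by Species D and Species Z — a synapomorphy uniting that clade.
Character 2: derived state '1' in Species N only — an autapomorphy, so it tells us nothing about relationships among taxa.
Character 3: derived state '1' in Species D, Species N, and Species Z only — synapomorphy for {Species D, Species N, Species Z}.
Character 4 (derived state '0') is shared by all ingroup taxa — unites the whole ingroup.
Most parsimonious ingroup topology: ((Species N,(Species D,Species Z)),Species E).
Species D and Species Z share a more recent common ancestor with each other than either does with Species E, so Species E is the least closely related of the three.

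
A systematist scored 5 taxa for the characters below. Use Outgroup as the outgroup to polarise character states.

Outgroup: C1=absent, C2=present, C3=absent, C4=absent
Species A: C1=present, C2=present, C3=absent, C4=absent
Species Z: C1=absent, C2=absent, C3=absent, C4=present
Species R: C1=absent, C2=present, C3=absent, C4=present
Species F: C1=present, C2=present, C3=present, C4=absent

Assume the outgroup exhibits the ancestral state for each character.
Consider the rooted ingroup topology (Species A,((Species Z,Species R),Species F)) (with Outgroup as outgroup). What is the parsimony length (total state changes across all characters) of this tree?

5

Map each character onto (Species A,((Species Z,Species R),Species F)) (rooted by Outgroup) and count the minimum state changes it requires (Fitch parsimony):
C1: 2; C2: 1; C3: 1; C4: 1.
Total tree length = 5.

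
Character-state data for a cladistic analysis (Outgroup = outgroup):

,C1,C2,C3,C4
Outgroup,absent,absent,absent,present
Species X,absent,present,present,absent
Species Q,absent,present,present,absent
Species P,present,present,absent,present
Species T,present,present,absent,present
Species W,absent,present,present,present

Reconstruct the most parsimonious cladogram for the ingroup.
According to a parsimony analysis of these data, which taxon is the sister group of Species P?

Character polarity is set by the outgroup: the derived state is whichever differs from the outgroup's state, so for C4 the derived state is 'absent', and for the remaining characters it is 'present'.
C1: derived state 'present' in Species P and Species T only — synapomorphy for {Species P, Species T}.
C2 (derived state 'present') is shared by all ingroup taxa — unites the whole ingroup.
C3: derived state 'present' in Species Q, Species W, and Species X only — synapomorphy for {Species Q, Species W, Species X}.
C4: derived state 'absent' in Species Q and Species X only — synapomorphy for {Species Q, Species X}.
Most parsimonious ingroup topology: (((Species X,Species Q),Species W),(Species P,Species T)).
Species P and Species T form a cherry on this tree, so they are sister taxa.

Species T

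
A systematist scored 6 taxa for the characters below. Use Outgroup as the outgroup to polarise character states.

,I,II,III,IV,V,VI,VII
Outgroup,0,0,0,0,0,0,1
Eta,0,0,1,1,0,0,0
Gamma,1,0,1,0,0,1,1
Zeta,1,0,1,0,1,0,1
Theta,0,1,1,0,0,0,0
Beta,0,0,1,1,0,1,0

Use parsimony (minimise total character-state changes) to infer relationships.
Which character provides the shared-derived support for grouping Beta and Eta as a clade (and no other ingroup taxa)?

IV

Character polarity is set by the outgroup: the derived state is whichever differs from the outgroup's state, so for VII the derived state is '0', and for the remaining characters it is '1'.
I (derived state '1') is shared by Gamma and Zeta — a synapomorphy uniting that clade.
II (derived state '1') is unique to Theta (autapomorphy; uninformative for grouping).
III (derived state '1') is shared by all ingroup taxa — unites the whole ingroup.
IV: derived state '1' in Beta and Eta only — synapomorphy for {Beta, Eta}.
V (derived state '1') is unique to Zeta (autapomorphy; uninformative for grouping).
VI (state '1') occurs in Beta and Gamma but conflicts with the nesting implied by the other characters — most parsimoniously interpreted as homoplasy.
Only Beta, Eta, and Theta show the derived state '0' for VII, supporting them as a clade.
Most parsimonious ingroup topology: (((Eta,Beta),Theta),(Gamma,Zeta)).
The clade {Beta, Eta} is supported by IV: its derived state '1' occurs in exactly those taxa and in no other taxon (including the outgroup).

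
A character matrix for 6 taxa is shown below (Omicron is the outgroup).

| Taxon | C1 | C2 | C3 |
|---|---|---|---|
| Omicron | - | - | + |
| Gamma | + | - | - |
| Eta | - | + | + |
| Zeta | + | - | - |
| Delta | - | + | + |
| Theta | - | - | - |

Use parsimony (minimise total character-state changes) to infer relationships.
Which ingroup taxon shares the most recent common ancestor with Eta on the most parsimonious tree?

Delta

Character polarity is set by the outgroup: the derived state is whichever differs from the outgroup's state, so for C3 the derived state is '-', and for the remaining characters it is '+'.
Only Gamma and Zeta show the derived state '+' for C1, supporting them as a clade.
C2 (derived state '+') is shared by Delta and Eta — a synapomorphy uniting that clade.
C3 (derived state '-') is shared by Gamma, Theta, and Zeta — a synapomorphy uniting that clade.
Most parsimonious ingroup topology: (((Gamma,Zeta),Theta),(Eta,Delta)).
Eta and Delta form a cherry on this tree, so they are sister taxa.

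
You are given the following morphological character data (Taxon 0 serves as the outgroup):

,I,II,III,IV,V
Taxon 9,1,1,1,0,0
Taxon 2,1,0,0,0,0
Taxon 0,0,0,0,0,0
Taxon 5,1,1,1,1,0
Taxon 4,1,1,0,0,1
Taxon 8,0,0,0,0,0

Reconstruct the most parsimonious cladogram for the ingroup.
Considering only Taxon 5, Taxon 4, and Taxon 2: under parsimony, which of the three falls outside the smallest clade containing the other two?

The outgroup has state '0' for every character, so '1' is the derived state throughout.
I: derived state '1' in Taxon 2, Taxon 4, Taxon 5, and Taxon 9 only — synapomorphy for {Taxon 2, Taxon 4, Taxon 5, Taxon 9}.
Only Taxon 4, Taxon 5, and Taxon 9 show the derived state '1' for II, supporting them as a clade.
III (derived state '1') is shared by Taxon 5 and Taxon 9 — a synapomorphy uniting that clade.
IV: derived state '1' in Taxon 5 only — an autapomorphy, so it tells us nothing about relationships among taxa.
V: derived state '1' in Taxon 4 only — an autapomorphy, so it tells us nothing about relationships among taxa.
Most parsimonious ingroup topology: (((Taxon 4,(Taxon 9,Taxon 5)),Taxon 2),Taxon 8).
Taxon 5 and Taxon 4 share a more recent common ancestor with each other than either does with Taxon 2, so Taxon 2 is the least closely related of the three.

Taxon 2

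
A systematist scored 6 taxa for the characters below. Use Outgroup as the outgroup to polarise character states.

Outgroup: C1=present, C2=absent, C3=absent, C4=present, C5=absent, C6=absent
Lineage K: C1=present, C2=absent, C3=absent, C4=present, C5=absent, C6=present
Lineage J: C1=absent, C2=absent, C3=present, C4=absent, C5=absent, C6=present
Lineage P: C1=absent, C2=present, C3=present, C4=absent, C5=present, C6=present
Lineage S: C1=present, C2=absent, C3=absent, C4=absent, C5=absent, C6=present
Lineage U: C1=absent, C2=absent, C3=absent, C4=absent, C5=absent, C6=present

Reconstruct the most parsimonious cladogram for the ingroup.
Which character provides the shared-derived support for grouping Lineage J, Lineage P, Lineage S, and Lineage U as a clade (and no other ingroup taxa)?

Character polarity is set by the outgroup: the derived state is whichever differs from the outgroup's state, so for C1, C4 the derived state is 'absent', and for the remaining characters it is 'present'.
C1 (derived state 'absent') is shared by Lineage J, Lineage P, and Lineage U — a synapomorphy uniting that clade.
C2 (derived state 'present') is unique to Lineage P (autapomorphy; uninformative for grouping).
C3 (derived state 'present') is shared by Lineage J and Lineage P — a synapomorphy uniting that clade.
C4: derived state 'absent' in Lineage J, Lineage P, Lineage S, and Lineage U only — synapomorphy for {Lineage J, Lineage P, Lineage S, Lineage U}.
C5 (derived state 'present') is unique to Lineage P (autapomorphy; uninformative for grouping).
All ingroup taxa share the derived state 'present' for C6; it defines the ingroup but does not resolve relationships within it.
Most parsimonious ingroup topology: (Lineage K,(((Lineage J,Lineage P),Lineage U),Lineage S)).
The clade {Lineage J, Lineage P, Lineage S, Lineage U} is supported by C4: its derived state 'absent' occurs in exactly those taxa and in no other taxon (including the outgroup).

C4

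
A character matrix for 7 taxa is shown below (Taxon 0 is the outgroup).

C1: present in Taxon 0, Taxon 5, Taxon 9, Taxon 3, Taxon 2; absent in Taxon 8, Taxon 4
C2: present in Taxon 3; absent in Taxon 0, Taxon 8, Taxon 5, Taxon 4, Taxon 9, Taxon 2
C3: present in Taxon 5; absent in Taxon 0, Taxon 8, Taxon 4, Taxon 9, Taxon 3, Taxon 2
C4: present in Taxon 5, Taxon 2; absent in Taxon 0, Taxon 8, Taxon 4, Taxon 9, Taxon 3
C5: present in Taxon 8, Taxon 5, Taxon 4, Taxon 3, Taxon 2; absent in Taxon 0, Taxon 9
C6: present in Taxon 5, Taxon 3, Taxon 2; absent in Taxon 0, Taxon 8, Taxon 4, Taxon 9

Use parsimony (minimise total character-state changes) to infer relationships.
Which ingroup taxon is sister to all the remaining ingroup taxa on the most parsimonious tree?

Taxon 9

Character polarity is set by the outgroup: the derived state is whichever differs from the outgroup's state, so for C1 the derived state is 'absent', and for the remaining characters it is 'present'.
Only Taxon 4 and Taxon 8 show the derived state 'absent' for C1, supporting them as a clade.
C2: derived state 'present' in Taxon 3 only — an autapomorphy, so it tells us nothing about relationships among taxa.
C3: derived state 'present' in Taxon 5 only — an autapomorphy, so it tells us nothing about relationships among taxa.
Only Taxon 2 and Taxon 5 show the derived state 'present' for C4, supporting them as a clade.
Only Taxon 2, Taxon 3, Taxon 4, Taxon 5, and Taxon 8 show the derived state 'present' for C5, supporting them as a clade.
C6 (derived state 'present') is shared by Taxon 2, Taxon 3, and Taxon 5 — a synapomorphy uniting that clade.
Most parsimonious ingroup topology: (((Taxon 8,Taxon 4),((Taxon 5,Taxon 2),Taxon 3)),Taxon 9).
Taxon 9 is sister to the clade containing all other ingroup taxa, so it is the earliest-diverging (most basal) ingroup lineage.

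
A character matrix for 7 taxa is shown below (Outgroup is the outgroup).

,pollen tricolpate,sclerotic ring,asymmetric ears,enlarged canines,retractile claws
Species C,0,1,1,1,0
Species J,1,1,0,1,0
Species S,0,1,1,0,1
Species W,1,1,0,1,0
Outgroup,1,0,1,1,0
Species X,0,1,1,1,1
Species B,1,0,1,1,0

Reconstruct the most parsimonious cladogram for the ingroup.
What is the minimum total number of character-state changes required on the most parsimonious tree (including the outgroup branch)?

5

Character polarity is set by the outgroup: the derived state is whichever differs from the outgroup's state, so for pollen tricolpate, asymmetric ears, enlarged canines the derived state is '0', and for the remaining characters it is '1'.
Only Species C, Species S, and Species X show the derived state '0' for pollen tricolpate, supporting them as a clade.
sclerotic ring: derived state '1' in Species C, Species J, Species S, Species W, and Species X only — synapomorphy for {Species C, Species J, Species S, Species W, Species X}.
asymmetric ears: derived state '0' in Species J and Species W only — synapomorphy for {Species J, Species W}.
enlarged canines (derived state '0') is unique to Species S (autapomorphy; uninformative for grouping).
retractile claws (derived state '1') is shared by Species S and Species X — a synapomorphy uniting that clade.
Most parsimonious ingroup topology: (((Species C,(Species X,Species S)),(Species W,Species J)),Species B).
Changes per character on this tree: pollen tricolpate: 1; sclerotic ring: 1; asymmetric ears: 1; enlarged canines: 1; retractile claws: 1.
Total = 5.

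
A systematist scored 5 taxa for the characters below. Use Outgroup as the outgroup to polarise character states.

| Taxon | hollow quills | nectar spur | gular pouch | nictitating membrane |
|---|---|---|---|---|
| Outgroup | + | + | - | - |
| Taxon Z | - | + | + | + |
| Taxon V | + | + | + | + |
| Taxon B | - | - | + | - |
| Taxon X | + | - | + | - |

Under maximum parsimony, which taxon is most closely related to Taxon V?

Taxon Z

Character polarity is set by the outgroup: the derived state is whichever differs from the outgroup's state, so for hollow quills, nectar spur the derived state is '-', and for the remaining characters it is '+'.
hollow quills groups Taxon B and Taxon Z, which is incompatible with the clades supported by the remaining characters; treating it as convergent (homoplasy) costs fewer steps than any alternative tree.
nectar spur (derived state '-') is shared by Taxon B and Taxon X — a synapomorphy uniting that clade.
gular pouch (derived state '+') is shared by all ingroup taxa — unites the whole ingroup.
Only Taxon V and Taxon Z show the derived state '+' for nictitating membrane, supporting them as a clade.
Most parsimonious ingroup topology: ((Taxon Z,Taxon V),(Taxon B,Taxon X)).
Taxon V and Taxon Z form a cherry on this tree, so they are sister taxa.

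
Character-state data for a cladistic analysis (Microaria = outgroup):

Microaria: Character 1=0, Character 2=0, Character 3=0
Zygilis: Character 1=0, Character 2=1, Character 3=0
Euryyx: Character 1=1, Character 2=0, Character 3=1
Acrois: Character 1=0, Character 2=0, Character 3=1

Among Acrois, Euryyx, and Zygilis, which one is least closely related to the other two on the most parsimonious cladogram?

Zygilis

The outgroup has state '0' for every character, so '1' is the derived state throughout.
Character 1: derived state '1' in Euryyx only — an autapomorphy, so it tells us nothing about relationships among taxa.
Character 2: derived state '1' in Zygilis only — an autapomorphy, so it tells us nothing about relationships among taxa.
Only Acrois and Euryyx show the derived state '1' for Character 3, supporting them as a clade.
Most parsimonious ingroup topology: (Zygilis,(Euryyx,Acrois)).
Acrois and Euryyx share a more recent common ancestor with each other than either does with Zygilis, so Zygilis is the least closely related of the three.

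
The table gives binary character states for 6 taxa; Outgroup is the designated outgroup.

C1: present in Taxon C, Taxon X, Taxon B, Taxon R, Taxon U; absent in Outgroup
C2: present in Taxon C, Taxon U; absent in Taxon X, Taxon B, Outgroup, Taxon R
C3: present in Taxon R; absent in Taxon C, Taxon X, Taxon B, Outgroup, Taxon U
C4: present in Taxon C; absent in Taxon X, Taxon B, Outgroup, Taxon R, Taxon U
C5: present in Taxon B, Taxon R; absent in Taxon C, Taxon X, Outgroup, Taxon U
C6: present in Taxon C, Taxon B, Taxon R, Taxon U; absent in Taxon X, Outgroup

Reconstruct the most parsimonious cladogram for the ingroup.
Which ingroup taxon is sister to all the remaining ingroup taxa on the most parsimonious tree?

The outgroup has state 'absent' for every character, so 'present' is the derived state throughout.
C1 (derived state 'present') is shared by all ingroup taxa — unites the whole ingroup.
C2 (derived state 'present') is shared by Taxon C and Taxon U — a synapomorphy uniting that clade.
C3 (derived state 'present') is unique to Taxon R (autapomorphy; uninformative for grouping).
C4: derived state 'present' in Taxon C only — an autapomorphy, so it tells us nothing about relationships among taxa.
C5 (derived state 'present') is shared by Taxon B and Taxon R — a synapomorphy uniting that clade.
C6 (derived state 'present') is shared by Taxon B, Taxon C, Taxon R, and Taxon U — a synapomorphy uniting that clade.
Most parsimonious ingroup topology: (Taxon X,((Taxon C,Taxon U),(Taxon R,Taxon B))).
Taxon X is sister to the clade containing all other ingroup taxa, so it is the earliest-diverging (most basal) ingroup lineage.

Taxon X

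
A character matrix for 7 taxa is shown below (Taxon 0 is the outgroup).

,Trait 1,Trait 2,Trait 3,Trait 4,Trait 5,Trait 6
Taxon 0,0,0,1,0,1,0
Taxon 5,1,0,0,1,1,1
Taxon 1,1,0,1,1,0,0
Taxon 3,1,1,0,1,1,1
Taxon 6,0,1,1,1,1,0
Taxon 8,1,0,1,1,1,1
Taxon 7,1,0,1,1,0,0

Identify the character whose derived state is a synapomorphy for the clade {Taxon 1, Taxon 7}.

Character polarity is set by the outgroup: the derived state is whichever differs from the outgroup's state, so for Trait 3, Trait 5 the derived state is '0', and for the remaining characters it is '1'.
Trait 1 (derived state '1') is shared by Taxon 1, Taxon 3, Taxon 5, Taxon 7, and Taxon 8 — a synapomorphy uniting that clade.
Trait 2 (state '1') occurs in Taxon 3 and Taxon 6 but conflicts with the nesting implied by the other characters — most parsimoniously interpreted as homoplasy.
Only Taxon 3 and Taxon 5 show the derived state '0' for Trait 3, supporting them as a clade.
Trait 4 (derived state '1') is shared by all ingroup taxa — unites the whole ingroup.
Trait 5: derived state '0' in Taxon 1 and Taxon 7 only — synapomorphy for {Taxon 1, Taxon 7}.
Trait 6 (derived state '1') is shared by Taxon 3, Taxon 5, and Taxon 8 — a synapomorphy uniting that clade.
Most parsimonious ingroup topology: ((((Taxon 5,Taxon 3),Taxon 8),(Taxon 1,Taxon 7)),Taxon 6).
The clade {Taxon 1, Taxon 7} is supported by Trait 5: its derived state '0' occurs in exactly those taxa and in no other taxon (including the outgroup).

Trait 5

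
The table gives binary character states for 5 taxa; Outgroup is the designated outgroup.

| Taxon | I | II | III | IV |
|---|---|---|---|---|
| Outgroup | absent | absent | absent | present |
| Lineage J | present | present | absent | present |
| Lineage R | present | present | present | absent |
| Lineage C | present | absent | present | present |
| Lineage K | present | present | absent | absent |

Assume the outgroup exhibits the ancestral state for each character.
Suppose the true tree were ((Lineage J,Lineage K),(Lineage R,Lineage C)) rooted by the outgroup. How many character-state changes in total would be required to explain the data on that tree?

6

Map each character onto ((Lineage J,Lineage K),(Lineage R,Lineage C)) (rooted by Outgroup) and count the minimum state changes it requires (Fitch parsimony):
I: 1; II: 2; III: 1; IV: 2.
Total tree length = 6.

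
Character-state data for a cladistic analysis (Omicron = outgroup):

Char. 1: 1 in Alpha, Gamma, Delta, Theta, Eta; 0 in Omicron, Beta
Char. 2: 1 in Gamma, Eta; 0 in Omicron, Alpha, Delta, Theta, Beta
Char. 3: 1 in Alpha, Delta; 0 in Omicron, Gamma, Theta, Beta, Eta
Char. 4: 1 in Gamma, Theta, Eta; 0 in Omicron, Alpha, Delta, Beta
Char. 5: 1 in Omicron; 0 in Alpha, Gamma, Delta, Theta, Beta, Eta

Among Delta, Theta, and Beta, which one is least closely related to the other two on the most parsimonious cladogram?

Character polarity is set by the outgroup: the derived state is whichever differs from the outgroup's state, so for Char. 5 the derived state is '0', and for the remaining characters it is '1'.
Char. 1 (derived state '1') is shared by Alpha, Delta, Eta, Gamma, and Theta — a synapomorphy uniting that clade.
Only Eta and Gamma show the derived state '1' for Char. 2, supporting them as a clade.
Only Alpha and Delta show the derived state '1' for Char. 3, supporting them as a clade.
Char. 4: derived state '1' in Eta, Gamma, and Theta only — synapomorphy for {Eta, Gamma, Theta}.
Char. 5 (derived state '0') is shared by all ingroup taxa — unites the whole ingroup.
Most parsimonious ingroup topology: (((Alpha,Delta),((Gamma,Eta),Theta)),Beta).
Theta and Delta share a more recent common ancestor with each other than either does with Beta, so Beta is the least closely related of the three.

Beta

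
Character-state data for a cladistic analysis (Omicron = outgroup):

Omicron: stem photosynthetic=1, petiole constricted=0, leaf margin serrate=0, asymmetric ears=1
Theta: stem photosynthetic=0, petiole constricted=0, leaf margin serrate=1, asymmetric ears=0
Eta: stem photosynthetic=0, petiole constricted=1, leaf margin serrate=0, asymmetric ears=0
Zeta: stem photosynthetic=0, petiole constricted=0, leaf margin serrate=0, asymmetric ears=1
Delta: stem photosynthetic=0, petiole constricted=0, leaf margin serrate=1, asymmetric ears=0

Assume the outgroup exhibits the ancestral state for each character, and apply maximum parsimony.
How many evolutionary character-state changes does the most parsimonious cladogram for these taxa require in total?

Character polarity is set by the outgroup: the derived state is whichever differs from the outgroup's state, so for stem photosynthetic, asymmetric ears the derived state is '0', and for the remaining characters it is '1'.
All ingroup taxa share the derived state '0' for stem photosynthetic; it defines the ingroup but does not resolve relationships within it.
petiole constricted (derived state '1') is unique to Eta (autapomorphy; uninformative for grouping).
leaf margin serrate: derived state '1' in Delta and Theta only — synapomorphy for {Delta, Theta}.
asymmetric ears: derived state '0' in Delta, Eta, and Theta only — synapomorphy for {Delta, Eta, Theta}.
Most parsimonious ingroup topology: (((Theta,Delta),Eta),Zeta).
Changes per character on this tree: stem photosynthetic: 1; petiole constricted: 1; leaf margin serrate: 1; asymmetric ears: 1.
Total = 4.

4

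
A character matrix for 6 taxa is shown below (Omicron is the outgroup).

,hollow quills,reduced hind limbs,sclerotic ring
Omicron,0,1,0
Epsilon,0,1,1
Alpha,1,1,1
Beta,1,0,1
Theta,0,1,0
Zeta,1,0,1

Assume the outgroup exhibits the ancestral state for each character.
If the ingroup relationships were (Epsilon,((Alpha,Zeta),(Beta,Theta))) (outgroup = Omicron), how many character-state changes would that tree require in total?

Map each character onto (Epsilon,((Alpha,Zeta),(Beta,Theta))) (rooted by Omicron) and count the minimum state changes it requires (Fitch parsimony):
hollow quills: 2; reduced hind limbs: 2; sclerotic ring: 2.
Total tree length = 6.

6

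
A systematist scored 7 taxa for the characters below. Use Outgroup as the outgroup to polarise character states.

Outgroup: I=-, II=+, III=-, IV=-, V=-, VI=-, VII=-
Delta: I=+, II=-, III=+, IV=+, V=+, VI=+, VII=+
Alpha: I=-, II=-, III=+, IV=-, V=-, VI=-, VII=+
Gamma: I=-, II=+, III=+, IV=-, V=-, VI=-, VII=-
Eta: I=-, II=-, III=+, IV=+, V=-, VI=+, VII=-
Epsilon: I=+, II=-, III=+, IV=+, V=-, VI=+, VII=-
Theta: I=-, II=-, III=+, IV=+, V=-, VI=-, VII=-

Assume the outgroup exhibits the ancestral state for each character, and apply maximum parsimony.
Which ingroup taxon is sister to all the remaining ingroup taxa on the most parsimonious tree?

Character polarity is set by the outgroup: the derived state is whichever differs from the outgroup's state, so for II the derived state is '-', and for the remaining characters it is '+'.
I (derived state '+') is shared by Delta and Epsilon — a synapomorphy uniting that clade.
Only Alpha, Delta, Epsilon, Eta, and Theta show the derived state '-' for II, supporting them as a clade.
All ingroup taxa share the derived state '+' for III; it defines the ingroup but does not resolve relationships within it.
IV (derived state '+') is shared by Delta, Epsilon, Eta, and Theta — a synapomorphy uniting that clade.
V: derived state '+' in Delta only — an autapomorphy, so it tells us nothing about relationships among taxa.
VI: derived state '+' in Delta, Epsilon, and Eta only — synapomorphy for {Delta, Epsilon, Eta}.
VII (state '+') occurs in Alpha and Delta but conflicts with the nesting implied by the other characters — most parsimoniously interpreted as homoplasy.
Most parsimonious ingroup topology: (((((Delta,Epsilon),Eta),Theta),Alpha),Gamma).
Gamma is sister to the clade containing all other ingroup taxa, so it is the earliest-diverging (most basal) ingroup lineage.

Gamma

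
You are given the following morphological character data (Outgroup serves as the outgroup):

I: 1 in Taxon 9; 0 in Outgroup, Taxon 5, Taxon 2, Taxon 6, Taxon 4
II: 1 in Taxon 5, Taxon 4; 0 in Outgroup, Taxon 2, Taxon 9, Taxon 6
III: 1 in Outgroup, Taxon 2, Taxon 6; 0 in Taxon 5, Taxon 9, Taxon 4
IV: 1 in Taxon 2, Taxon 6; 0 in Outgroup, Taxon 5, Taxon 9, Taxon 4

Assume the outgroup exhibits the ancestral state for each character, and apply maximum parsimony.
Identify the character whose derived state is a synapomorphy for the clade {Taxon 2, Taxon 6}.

IV

Character polarity is set by the outgroup: the derived state is whichever differs from the outgroup's state, so for III the derived state is '0', and for the remaining characters it is '1'.
I: derived state '1' in Taxon 9 only — an autapomorphy, so it tells us nothing about relationships among taxa.
Only Taxon 4 and Taxon 5 show the derived state '1' for II, supporting them as a clade.
III (derived state '0') is shared by Taxon 4, Taxon 5, and Taxon 9 — a synapomorphy uniting that clade.
Only Taxon 2 and Taxon 6 show the derived state '1' for IV, supporting them as a clade.
Most parsimonious ingroup topology: (((Taxon 5,Taxon 4),Taxon 9),(Taxon 2,Taxon 6)).
The clade {Taxon 2, Taxon 6} is supported by IV: its derived state '1' occurs in exactly those taxa and in no other taxon (including the outgroup).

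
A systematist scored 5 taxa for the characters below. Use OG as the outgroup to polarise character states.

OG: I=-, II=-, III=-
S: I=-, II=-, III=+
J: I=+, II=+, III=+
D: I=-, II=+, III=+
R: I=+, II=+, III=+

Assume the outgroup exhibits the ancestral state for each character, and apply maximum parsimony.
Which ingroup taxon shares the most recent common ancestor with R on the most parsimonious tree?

The outgroup has state '-' for every character, so '+' is the derived state throughout.
I: derived state '+' in J and R only — synapomorphy for {J, R}.
II: derived state '+' in D, J, and R only — synapomorphy for {D, J, R}.
III (derived state '+') is shared by all ingroup taxa — unites the whole ingroup.
Most parsimonious ingroup topology: (((J,R),D),S).
R and J form a cherry on this tree, so they are sister taxa.

J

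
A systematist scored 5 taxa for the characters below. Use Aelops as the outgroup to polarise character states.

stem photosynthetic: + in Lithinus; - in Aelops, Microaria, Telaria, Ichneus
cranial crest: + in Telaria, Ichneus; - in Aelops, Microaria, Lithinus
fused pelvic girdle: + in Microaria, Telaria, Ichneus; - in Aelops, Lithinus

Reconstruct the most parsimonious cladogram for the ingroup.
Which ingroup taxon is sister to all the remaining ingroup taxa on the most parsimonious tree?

The outgroup has state '-' for every character, so '+' is the derived state throughout.
stem photosynthetic: derived state '+' in Lithinus only — an autapomorphy, so it tells us nothing about relationships among taxa.
cranial crest: derived state '+' in Ichneus and Telaria only — synapomorphy for {Ichneus, Telaria}.
Only Ichneus, Microaria, and Telaria show the derived state '+' for fused pelvic girdle, supporting them as a clade.
Most parsimonious ingroup topology: ((Microaria,(Telaria,Ichneus)),Lithinus).
Lithinus is sister to the clade containing all other ingroup taxa, so it is the earliest-diverging (most basal) ingroup lineage.

Lithinus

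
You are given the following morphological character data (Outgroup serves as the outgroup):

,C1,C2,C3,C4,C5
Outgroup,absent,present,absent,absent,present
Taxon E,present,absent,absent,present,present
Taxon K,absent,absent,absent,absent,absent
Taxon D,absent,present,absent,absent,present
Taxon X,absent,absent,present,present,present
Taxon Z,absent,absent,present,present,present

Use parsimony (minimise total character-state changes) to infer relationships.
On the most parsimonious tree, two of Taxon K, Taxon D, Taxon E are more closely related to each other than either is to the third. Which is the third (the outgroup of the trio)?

Character polarity is set by the outgroup: the derived state is whichever differs from the outgroup's state, so for C2, C5 the derived state is 'absent', and for the remaining characters it is 'present'.
C1 (derived state 'present') is unique to Taxon E (autapomorphy; uninformative for grouping).
Only Taxon E, Taxon K, Taxon X, and Taxon Z show the derived state 'absent' for C2, supporting them as a clade.
Only Taxon X and Taxon Z show the derived state 'present' for C3, supporting them as a clade.
C4 (derived state 'present') is shared by Taxon E, Taxon X, and Taxon Z — a synapomorphy uniting that clade.
C5 (derived state 'absent') is unique to Taxon K (autapomorphy; uninformative for grouping).
Most parsimonious ingroup topology: (((Taxon E,(Taxon X,Taxon Z)),Taxon K),Taxon D).
Taxon K and Taxon E share a more recent common ancestor with each other than either does with Taxon D, so Taxon D is the least closely related of the three.

Taxon D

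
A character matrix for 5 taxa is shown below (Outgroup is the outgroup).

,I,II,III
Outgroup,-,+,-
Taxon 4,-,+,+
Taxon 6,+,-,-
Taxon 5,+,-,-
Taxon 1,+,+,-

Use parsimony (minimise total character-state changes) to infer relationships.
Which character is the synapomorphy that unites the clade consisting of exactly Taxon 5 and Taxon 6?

Character polarity is set by the outgroup: the derived state is whichever differs from the outgroup's state, so for II the derived state is '-', and for the remaining characters it is '+'.
Only Taxon 1, Taxon 5, and Taxon 6 show the derived state '+' for I, supporting them as a clade.
II (derived state '-') is shared by Taxon 5 and Taxon 6 — a synapomorphy uniting that clade.
III: derived state '+' in Taxon 4 only — an autapomorphy, so it tells us nothing about relationships among taxa.
Most parsimonious ingroup topology: (Taxon 4,((Taxon 6,Taxon 5),Taxon 1)).
The clade {Taxon 5, Taxon 6} is supported by II: its derived state '-' occurs in exactly those taxa and in no other taxon (including the outgroup).

II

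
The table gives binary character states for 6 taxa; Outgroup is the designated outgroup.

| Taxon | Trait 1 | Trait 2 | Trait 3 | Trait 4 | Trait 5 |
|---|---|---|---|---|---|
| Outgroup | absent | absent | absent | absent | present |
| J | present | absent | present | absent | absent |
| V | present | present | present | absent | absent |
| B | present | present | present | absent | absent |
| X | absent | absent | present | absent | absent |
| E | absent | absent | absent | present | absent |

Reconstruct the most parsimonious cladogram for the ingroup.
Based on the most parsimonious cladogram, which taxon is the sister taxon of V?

Character polarity is set by the outgroup: the derived state is whichever differs from the outgroup's state, so for Trait 5 the derived state is 'absent', and for the remaining characters it is 'present'.
Trait 1 (derived state 'present') is shared by B, J, and V — a synapomorphy uniting that clade.
Trait 2 (derived state 'present') is shared by B and V — a synapomorphy uniting that clade.
Only B, J, V, and X show the derived state 'present' for Trait 3, supporting them as a clade.
Trait 4: derived state 'present' in E only — an autapomorphy, so it tells us nothing about relationships among taxa.
Trait 5 (derived state 'absent') is shared by all ingroup taxa — unites the whole ingroup.
Most parsimonious ingroup topology: (((J,(V,B)),X),E).
V and B form a cherry on this tree, so they are sister taxa.

B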